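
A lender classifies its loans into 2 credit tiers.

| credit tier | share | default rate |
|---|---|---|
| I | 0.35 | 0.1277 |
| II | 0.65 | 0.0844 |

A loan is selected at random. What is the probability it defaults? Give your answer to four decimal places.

P(D) = P(D|I)·P(I) + P(D|II)·P(II)
      = 0.1277·0.35 + 0.0844·0.65
      = 0.044695 + 0.05486 = 0.099555

0.0996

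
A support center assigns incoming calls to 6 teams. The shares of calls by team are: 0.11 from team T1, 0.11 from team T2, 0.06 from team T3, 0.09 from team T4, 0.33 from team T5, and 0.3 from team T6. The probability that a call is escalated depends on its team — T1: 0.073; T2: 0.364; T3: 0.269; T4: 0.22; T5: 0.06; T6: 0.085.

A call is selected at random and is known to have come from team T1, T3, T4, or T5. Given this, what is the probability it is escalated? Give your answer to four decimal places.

Let S = {T1, T3, T4, T5}.
P(S) = 0.11 + 0.06 + 0.09 + 0.33 = 0.59.
P(E ∩ S) = 0.073·0.11 + 0.269·0.06 + 0.22·0.09 + 0.06·0.33 = 0.00803 + 0.01614 + 0.0198 + 0.0198 = 0.06377.
P(E | S) = 0.06377 / 0.59 = 0.108085…

0.1081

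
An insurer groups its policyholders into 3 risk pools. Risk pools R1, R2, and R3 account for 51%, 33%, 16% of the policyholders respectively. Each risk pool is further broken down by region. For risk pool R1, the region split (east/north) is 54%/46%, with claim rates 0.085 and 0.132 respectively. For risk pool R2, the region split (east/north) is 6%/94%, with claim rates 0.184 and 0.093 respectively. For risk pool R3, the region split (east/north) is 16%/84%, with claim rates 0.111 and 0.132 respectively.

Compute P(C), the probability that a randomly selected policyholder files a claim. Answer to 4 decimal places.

P(C|R1) = 0.54·0.085 + 0.46·0.132 = 0.0459 + 0.06072 = 0.10662
P(C|R2) = 0.06·0.184 + 0.94·0.093 = 0.01104 + 0.08742 = 0.09846
P(C|R3) = 0.16·0.111 + 0.84·0.132 = 0.01776 + 0.11088 = 0.12864
Then overall,
P(C) = 0.51·0.10662 + 0.33·0.09846 + 0.16·0.12864
      = 0.0543762 + 0.0324918 + 0.0205824 = 0.1074504

P(C) ≈ 0.1075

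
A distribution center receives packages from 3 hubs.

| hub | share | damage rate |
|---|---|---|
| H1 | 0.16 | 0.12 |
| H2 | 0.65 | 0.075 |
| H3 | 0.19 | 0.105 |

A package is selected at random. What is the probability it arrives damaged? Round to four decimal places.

P(D) ≈ 0.0879

Summing over the partition,
P(D) = P(D|H1)·P(H1) + P(D|H2)·P(H2) + P(D|H3)·P(H3)
      = 0.12·0.16 + 0.075·0.65 + 0.105·0.19
      = 0.0192 + 0.04875 + 0.01995 = 0.0879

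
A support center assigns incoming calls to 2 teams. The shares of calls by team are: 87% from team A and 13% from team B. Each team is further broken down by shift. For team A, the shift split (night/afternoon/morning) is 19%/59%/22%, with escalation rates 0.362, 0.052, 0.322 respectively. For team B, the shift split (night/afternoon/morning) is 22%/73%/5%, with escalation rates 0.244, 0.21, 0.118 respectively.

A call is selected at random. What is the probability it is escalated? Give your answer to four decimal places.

P(E|A) = 0.19·0.362 + 0.59·0.052 + 0.22·0.322 = 0.06878 + 0.03068 + 0.07084 = 0.1703
P(E|B) = 0.22·0.244 + 0.73·0.21 + 0.05·0.118 = 0.05368 + 0.1533 + 0.0059 = 0.21288
By total probability over the outer partition,
P(E) = 0.87·0.1703 + 0.13·0.21288
      = 0.148161 + 0.0276744 = 0.1758354

P(E) ≈ 0.1758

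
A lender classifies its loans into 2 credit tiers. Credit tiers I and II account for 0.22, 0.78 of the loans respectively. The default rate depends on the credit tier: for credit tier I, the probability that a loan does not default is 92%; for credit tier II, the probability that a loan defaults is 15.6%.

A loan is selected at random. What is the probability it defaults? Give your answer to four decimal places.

0.1393

P(D|I) = 1 − 0.92 = 0.08.
P(D) = P(D|I)·P(I) + P(D|II)·P(II)
      = 0.08·0.22 + 0.156·0.78
      = 0.0176 + 0.12168 = 0.13928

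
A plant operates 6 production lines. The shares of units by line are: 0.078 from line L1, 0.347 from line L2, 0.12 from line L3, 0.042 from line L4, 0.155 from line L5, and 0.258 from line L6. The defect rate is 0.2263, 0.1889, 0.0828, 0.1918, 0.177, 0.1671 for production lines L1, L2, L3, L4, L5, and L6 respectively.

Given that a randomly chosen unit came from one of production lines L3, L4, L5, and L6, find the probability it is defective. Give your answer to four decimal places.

0.1540

Let S = {L3, L4, L5, L6}.
P(S) = 0.12 + 0.042 + 0.155 + 0.258 = 0.575.
P(D ∩ S) = 0.0828·0.12 + 0.1918·0.042 + 0.177·0.155 + 0.1671·0.258 = 0.009936 + 0.0080556 + 0.027435 + 0.0431118 = 0.0885384.
P(D | S) = 0.0885384 / 0.575 = 0.153980…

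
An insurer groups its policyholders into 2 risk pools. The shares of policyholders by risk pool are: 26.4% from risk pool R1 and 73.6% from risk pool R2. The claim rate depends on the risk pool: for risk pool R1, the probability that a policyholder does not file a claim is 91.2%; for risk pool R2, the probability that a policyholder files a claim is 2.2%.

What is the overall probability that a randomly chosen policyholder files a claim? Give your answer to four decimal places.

P(C) ≈ 0.0394

P(C|R1) = 1 − 0.912 = 0.088.
P(C) = P(C|R1)·P(R1) + P(C|R2)·P(R2)
      = 0.088·0.264 + 0.022·0.736
      = 0.023232 + 0.016192 = 0.039424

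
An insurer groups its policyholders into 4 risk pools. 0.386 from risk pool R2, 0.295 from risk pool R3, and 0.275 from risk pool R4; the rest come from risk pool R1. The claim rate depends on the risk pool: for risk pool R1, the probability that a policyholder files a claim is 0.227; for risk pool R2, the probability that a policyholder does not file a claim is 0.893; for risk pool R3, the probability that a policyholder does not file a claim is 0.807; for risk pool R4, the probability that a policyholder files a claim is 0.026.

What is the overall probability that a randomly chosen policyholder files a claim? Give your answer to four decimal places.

P(R1) = 1 − (0.386 + 0.295 + 0.275) = 0.044.
P(C|R2) = 1 − 0.893 = 0.107.
P(C|R3) = 1 − 0.807 = 0.193.
P(C) = P(C|R1)·P(R1) + P(C|R2)·P(R2) + P(C|R3)·P(R3) + P(C|R4)·P(R4)
      = 0.227·0.044 + 0.107·0.386 + 0.193·0.295 + 0.026·0.275
      = 0.009988 + 0.041302 + 0.056935 + 0.00715 = 0.115375

0.1154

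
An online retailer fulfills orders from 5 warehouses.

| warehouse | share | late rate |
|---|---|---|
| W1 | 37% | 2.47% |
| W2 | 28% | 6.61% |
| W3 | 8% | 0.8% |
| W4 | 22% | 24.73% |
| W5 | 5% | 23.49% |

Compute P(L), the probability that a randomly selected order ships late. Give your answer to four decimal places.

P(L) = P(L|W1)·P(W1) + P(L|W2)·P(W2) + P(L|W3)·P(W3) + P(L|W4)·P(W4) + P(L|W5)·P(W5)
      = 0.0247·0.37 + 0.0661·0.28 + 0.008·0.08 + 0.2473·0.22 + 0.2349·0.05
      = 0.009139 + 0.018508 + 0.00064 + 0.054406 + 0.011745 = 0.094438

0.0944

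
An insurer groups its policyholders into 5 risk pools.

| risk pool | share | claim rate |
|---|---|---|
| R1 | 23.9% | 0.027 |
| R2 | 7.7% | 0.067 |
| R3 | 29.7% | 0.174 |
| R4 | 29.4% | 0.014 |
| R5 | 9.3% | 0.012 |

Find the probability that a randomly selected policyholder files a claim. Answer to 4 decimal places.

Using total probability over the partition,
P(C) = P(C|R1)·P(R1) + P(C|R2)·P(R2) + P(C|R3)·P(R3) + P(C|R4)·P(R4) + P(C|R5)·P(R5)
      = 0.027·0.239 + 0.067·0.077 + 0.174·0.297 + 0.014·0.294 + 0.012·0.093
      = 0.006453 + 0.005159 + 0.051678 + 0.004116 + 0.001116 = 0.068522

P(C) ≈ 0.0685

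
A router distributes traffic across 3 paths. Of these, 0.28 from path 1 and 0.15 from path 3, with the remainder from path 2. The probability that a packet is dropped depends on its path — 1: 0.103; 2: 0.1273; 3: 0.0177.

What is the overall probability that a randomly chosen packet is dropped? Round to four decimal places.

P(2) = 1 − (0.28 + 0.15) = 0.57.
P(L) = P(L|1)·P(1) + P(L|2)·P(2) + P(L|3)·P(3)
      = 0.103·0.28 + 0.1273·0.57 + 0.0177·0.15
      = 0.02884 + 0.072561 + 0.002655 = 0.104056

P(L) ≈ 0.1041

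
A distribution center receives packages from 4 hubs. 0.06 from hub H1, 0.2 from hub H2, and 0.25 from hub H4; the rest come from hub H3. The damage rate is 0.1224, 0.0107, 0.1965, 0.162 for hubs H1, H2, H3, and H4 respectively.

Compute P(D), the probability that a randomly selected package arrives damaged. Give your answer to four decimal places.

P(H3) = 1 − (0.06 + 0.2 + 0.25) = 0.49.
By the law of total probability,
P(D) = P(D|H1)·P(H1) + P(D|H2)·P(H2) + P(D|H3)·P(H3) + P(D|H4)·P(H4)
      = 0.1224·0.06 + 0.0107·0.2 + 0.1965·0.49 + 0.162·0.25
      = 0.007344 + 0.00214 + 0.096285 + 0.0405 = 0.146269

0.1463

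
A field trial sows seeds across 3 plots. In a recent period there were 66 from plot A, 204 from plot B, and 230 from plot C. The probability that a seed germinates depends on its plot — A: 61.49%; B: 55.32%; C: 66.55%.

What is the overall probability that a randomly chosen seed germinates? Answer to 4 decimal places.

0.6130

Total: 66 + 204 + 230 = 500.
P(A) = 66/500 = 0.132. P(B) = 204/500 = 0.408. P(C) = 230/500 = 0.46.
P(G) = P(G|A)·P(A) + P(G|B)·P(B) + P(G|C)·P(C)
      = 0.6149·0.132 + 0.5532·0.408 + 0.6655·0.46
      = 0.0811668 + 0.2257056 + 0.30613 = 0.6130024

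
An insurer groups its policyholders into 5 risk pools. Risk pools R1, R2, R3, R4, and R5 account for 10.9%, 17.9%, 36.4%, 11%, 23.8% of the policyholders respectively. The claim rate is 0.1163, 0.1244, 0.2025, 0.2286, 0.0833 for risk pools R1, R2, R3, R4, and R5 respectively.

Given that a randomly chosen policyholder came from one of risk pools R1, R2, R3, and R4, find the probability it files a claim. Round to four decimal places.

0.1756

Let S = {R1, R2, R3, R4}.
P(S) = 0.109 + 0.179 + 0.364 + 0.11 = 0.762.
P(C ∩ S) = 0.1163·0.109 + 0.1244·0.179 + 0.2025·0.364 + 0.2286·0.11 = 0.0126767 + 0.0222676 + 0.07371 + 0.025146 = 0.1338003.
P(C | S) = 0.1338003 / 0.762 = 0.175591…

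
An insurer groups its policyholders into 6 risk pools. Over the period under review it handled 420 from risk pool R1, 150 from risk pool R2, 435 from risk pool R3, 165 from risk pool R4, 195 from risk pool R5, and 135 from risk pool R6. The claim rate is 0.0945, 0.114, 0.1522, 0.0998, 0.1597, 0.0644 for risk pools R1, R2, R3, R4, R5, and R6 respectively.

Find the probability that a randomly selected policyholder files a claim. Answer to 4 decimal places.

0.1195

Total: 420 + 150 + 435 + 165 + 195 + 135 = 1500.
P(R1) = 420/1500 = 0.28. P(R2) = 150/1500 = 0.1. P(R3) = 435/1500 = 0.29. P(R4) = 165/1500 = 0.11. P(R5) = 195/1500 = 0.13. P(R6) = 135/1500 = 0.09.
P(C) = P(C|R1)·P(R1) + P(C|R2)·P(R2) + P(C|R3)·P(R3) + P(C|R4)·P(R4) + P(C|R5)·P(R5) + P(C|R6)·P(R6)
      = 0.0945·0.28 + 0.114·0.1 + 0.1522·0.29 + 0.0998·0.11 + 0.1597·0.13 + 0.0644·0.09
      = 0.02646 + 0.0114 + 0.044138 + 0.010978 + 0.020761 + 0.005796 = 0.119533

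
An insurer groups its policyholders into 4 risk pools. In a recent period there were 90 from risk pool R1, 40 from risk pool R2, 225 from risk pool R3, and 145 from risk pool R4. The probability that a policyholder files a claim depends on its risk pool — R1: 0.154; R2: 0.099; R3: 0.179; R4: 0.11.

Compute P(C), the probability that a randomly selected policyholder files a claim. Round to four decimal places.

P(C) ≈ 0.1481

Total: 90 + 40 + 225 + 145 = 500.
P(R1) = 90/500 = 0.18. P(R2) = 40/500 = 0.08. P(R3) = 225/500 = 0.45. P(R4) = 145/500 = 0.29.
Summing over the partition,
P(C) = P(C|R1)·P(R1) + P(C|R2)·P(R2) + P(C|R3)·P(R3) + P(C|R4)·P(R4)
      = 0.154·0.18 + 0.099·0.08 + 0.179·0.45 + 0.11·0.29
      = 0.02772 + 0.00792 + 0.08055 + 0.0319 = 0.14809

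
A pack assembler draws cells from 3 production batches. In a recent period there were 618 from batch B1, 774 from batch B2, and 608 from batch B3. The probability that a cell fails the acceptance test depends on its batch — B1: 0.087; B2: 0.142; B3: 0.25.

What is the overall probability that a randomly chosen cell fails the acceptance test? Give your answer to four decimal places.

0.1578

Total: 618 + 774 + 608 = 2000.
P(B1) = 618/2000 = 0.309. P(B2) = 774/2000 = 0.387. P(B3) = 608/2000 = 0.304.
P(F) = P(F|B1)·P(B1) + P(F|B2)·P(B2) + P(F|B3)·P(B3)
      = 0.087·0.309 + 0.142·0.387 + 0.25·0.304
      = 0.026883 + 0.054954 + 0.076 = 0.157837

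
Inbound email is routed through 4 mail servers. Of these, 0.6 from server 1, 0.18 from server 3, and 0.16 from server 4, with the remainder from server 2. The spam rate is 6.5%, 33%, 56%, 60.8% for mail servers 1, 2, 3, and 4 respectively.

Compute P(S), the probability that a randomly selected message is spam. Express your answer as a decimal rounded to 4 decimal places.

P(S) ≈ 0.2569

P(2) = 1 − (0.6 + 0.18 + 0.16) = 0.06.
Summing over the partition,
P(S) = P(S|1)·P(1) + P(S|2)·P(2) + P(S|3)·P(3) + P(S|4)·P(4)
      = 0.065·0.6 + 0.33·0.06 + 0.56·0.18 + 0.608·0.16
      = 0.039 + 0.0198 + 0.1008 + 0.09728 = 0.25688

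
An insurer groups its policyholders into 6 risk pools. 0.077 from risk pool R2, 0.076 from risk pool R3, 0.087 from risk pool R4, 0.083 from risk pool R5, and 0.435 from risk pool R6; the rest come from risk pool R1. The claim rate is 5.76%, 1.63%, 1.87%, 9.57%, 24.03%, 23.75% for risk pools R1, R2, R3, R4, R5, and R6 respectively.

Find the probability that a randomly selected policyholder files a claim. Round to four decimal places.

P(C) ≈ 0.1482

P(R1) = 1 − (0.077 + 0.076 + 0.087 + 0.083 + 0.435) = 0.242.
Using total probability over the partition,
P(C) = P(C|R1)·P(R1) + P(C|R2)·P(R2) + P(C|R3)·P(R3) + P(C|R4)·P(R4) + P(C|R5)·P(R5) + P(C|R6)·P(R6)
      = 0.0576·0.242 + 0.0163·0.077 + 0.0187·0.076 + 0.0957·0.087 + 0.2403·0.083 + 0.2375·0.435
      = 0.0139392 + 0.0012551 + 0.0014212 + 0.0083259 + 0.0199449 + 0.1033125 = 0.1481988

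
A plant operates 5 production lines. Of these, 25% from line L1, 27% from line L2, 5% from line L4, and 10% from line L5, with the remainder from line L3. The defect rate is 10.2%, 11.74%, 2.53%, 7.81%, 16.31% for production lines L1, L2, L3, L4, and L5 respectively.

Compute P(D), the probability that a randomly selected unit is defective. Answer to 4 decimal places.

P(L3) = 1 − (0.25 + 0.27 + 0.05 + 0.1) = 0.33.
P(D) = P(D|L1)·P(L1) + P(D|L2)·P(L2) + P(D|L3)·P(L3) + P(D|L4)·P(L4) + P(D|L5)·P(L5)
      = 0.102·0.25 + 0.1174·0.27 + 0.0253·0.33 + 0.0781·0.05 + 0.1631·0.1
      = 0.0255 + 0.031698 + 0.008349 + 0.003905 + 0.01631 = 0.085762

0.0858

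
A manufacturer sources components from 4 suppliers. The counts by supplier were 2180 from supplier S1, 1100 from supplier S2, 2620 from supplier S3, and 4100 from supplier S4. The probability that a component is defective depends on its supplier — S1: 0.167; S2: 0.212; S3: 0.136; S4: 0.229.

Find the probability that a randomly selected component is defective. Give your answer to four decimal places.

0.1892

Total: 2180 + 1100 + 2620 + 4100 = 10000.
P(S1) = 2180/10000 = 0.218. P(S2) = 1100/10000 = 0.11. P(S3) = 2620/10000 = 0.262. P(S4) = 4100/10000 = 0.41.
P(D) = P(D|S1)·P(S1) + P(D|S2)·P(S2) + P(D|S3)·P(S3) + P(D|S4)·P(S4)
      = 0.167·0.218 + 0.212·0.11 + 0.136·0.262 + 0.229·0.41
      = 0.036406 + 0.02332 + 0.035632 + 0.09389 = 0.189248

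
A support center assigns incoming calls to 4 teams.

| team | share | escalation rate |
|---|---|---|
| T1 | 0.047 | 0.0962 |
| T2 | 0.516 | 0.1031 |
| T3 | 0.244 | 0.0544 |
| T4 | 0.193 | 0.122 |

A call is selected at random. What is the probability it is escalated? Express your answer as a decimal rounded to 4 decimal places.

P(E) ≈ 0.0945

P(E) = P(E|T1)·P(T1) + P(E|T2)·P(T2) + P(E|T3)·P(T3) + P(E|T4)·P(T4)
      = 0.0962·0.047 + 0.1031·0.516 + 0.0544·0.244 + 0.122·0.193
      = 0.0045214 + 0.0531996 + 0.0132736 + 0.023546 = 0.0945406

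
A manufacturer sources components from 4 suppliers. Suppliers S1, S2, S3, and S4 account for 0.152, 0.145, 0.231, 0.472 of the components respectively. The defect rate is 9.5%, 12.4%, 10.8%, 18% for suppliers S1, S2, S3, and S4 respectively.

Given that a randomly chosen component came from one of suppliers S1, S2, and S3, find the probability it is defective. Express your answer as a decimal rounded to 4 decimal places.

P(D|S) ≈ 0.1087

Let S = {S1, S2, S3}.
P(S) = 0.152 + 0.145 + 0.231 = 0.528.
P(D ∩ S) = 0.095·0.152 + 0.124·0.145 + 0.108·0.231 = 0.01444 + 0.01798 + 0.024948 = 0.057368.
P(D | S) = 0.057368 / 0.528 = 0.108652…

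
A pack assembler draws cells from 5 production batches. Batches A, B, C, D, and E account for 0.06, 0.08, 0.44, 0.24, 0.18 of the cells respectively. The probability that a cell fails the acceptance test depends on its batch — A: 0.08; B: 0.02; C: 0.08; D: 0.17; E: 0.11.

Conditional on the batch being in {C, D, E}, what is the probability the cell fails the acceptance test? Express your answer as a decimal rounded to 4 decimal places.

Let S = {C, D, E}.
P(S) = 0.44 + 0.24 + 0.18 = 0.86.
P(F ∩ S) = 0.08·0.44 + 0.17·0.24 + 0.11·0.18 = 0.0352 + 0.0408 + 0.0198 = 0.0958.
P(F | S) = 0.0958 / 0.86 = 0.111395…

0.1114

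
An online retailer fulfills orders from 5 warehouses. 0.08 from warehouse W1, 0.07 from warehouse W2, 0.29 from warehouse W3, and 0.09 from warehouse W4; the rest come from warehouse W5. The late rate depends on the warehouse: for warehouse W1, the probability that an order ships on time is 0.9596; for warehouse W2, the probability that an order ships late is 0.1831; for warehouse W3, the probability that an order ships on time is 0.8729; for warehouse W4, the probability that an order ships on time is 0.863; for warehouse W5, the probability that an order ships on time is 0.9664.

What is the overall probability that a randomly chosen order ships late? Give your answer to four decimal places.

P(W5) = 1 − (0.08 + 0.07 + 0.29 + 0.09) = 0.47.
P(L|W1) = 1 − 0.9596 = 0.0404.
P(L|W3) = 1 − 0.8729 = 0.1271.
P(L|W4) = 1 − 0.863 = 0.137.
P(L|W5) = 1 − 0.9664 = 0.0336.
Using total probability over the partition,
P(L) = P(L|W1)·P(W1) + P(L|W2)·P(W2) + P(L|W3)·P(W3) + P(L|W4)·P(W4) + P(L|W5)·P(W5)
      = 0.0404·0.08 + 0.1831·0.07 + 0.1271·0.29 + 0.137·0.09 + 0.0336·0.47
      = 0.003232 + 0.012817 + 0.036859 + 0.01233 + 0.015792 = 0.08103

P(L) ≈ 0.0810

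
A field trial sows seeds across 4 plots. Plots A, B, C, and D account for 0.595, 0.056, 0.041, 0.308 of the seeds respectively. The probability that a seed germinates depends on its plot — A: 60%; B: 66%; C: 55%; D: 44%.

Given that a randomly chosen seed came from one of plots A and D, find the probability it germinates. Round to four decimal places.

Let S = {A, D}.
P(S) = 0.595 + 0.308 = 0.903.
P(G ∩ S) = 0.6·0.595 + 0.44·0.308 = 0.357 + 0.13552 = 0.49252.
P(G | S) = 0.49252 / 0.903 = 0.545426…

P(G|S) ≈ 0.5454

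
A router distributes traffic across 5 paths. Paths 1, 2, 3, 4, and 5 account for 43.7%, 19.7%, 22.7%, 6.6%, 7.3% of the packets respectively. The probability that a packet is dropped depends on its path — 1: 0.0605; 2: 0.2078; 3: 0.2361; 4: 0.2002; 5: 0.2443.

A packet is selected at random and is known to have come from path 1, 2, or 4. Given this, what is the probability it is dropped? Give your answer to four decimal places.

Let S = {1, 2, 4}.
P(S) = 0.437 + 0.197 + 0.066 = 0.7.
P(L ∩ S) = 0.0605·0.437 + 0.2078·0.197 + 0.2002·0.066 = 0.0264385 + 0.0409366 + 0.0132132 = 0.0805883.
P(L | S) = 0.0805883 / 0.7 = 0.115126…

0.1151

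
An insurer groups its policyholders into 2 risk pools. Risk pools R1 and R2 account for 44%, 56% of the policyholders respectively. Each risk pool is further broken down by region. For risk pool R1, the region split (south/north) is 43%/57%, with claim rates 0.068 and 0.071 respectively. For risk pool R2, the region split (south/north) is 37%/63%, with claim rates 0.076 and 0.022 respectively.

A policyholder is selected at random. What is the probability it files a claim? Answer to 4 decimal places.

P(C|R1) = 0.43·0.068 + 0.57·0.071 = 0.02924 + 0.04047 = 0.06971
P(C|R2) = 0.37·0.076 + 0.63·0.022 = 0.02812 + 0.01386 = 0.04198
By total probability over the outer partition,
P(C) = 0.44·0.06971 + 0.56·0.04198
      = 0.0306724 + 0.0235088 = 0.0541812

P(C) ≈ 0.0542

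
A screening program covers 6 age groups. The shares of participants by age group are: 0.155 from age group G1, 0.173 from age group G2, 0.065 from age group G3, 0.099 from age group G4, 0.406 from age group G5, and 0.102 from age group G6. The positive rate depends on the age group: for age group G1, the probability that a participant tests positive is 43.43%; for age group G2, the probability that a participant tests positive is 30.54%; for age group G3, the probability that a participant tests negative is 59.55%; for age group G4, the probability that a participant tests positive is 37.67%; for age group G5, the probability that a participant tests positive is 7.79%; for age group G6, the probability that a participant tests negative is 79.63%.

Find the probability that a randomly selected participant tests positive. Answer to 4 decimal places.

P(T|G3) = 1 − 0.5955 = 0.4045.
P(T|G6) = 1 − 0.7963 = 0.2037.
P(T) = P(T|G1)·P(G1) + P(T|G2)·P(G2) + P(T|G3)·P(G3) + P(T|G4)·P(G4) + P(T|G5)·P(G5) + P(T|G6)·P(G6)
      = 0.4343·0.155 + 0.3054·0.173 + 0.4045·0.065 + 0.3767·0.099 + 0.0779·0.406 + 0.2037·0.102
      = 0.0673165 + 0.0528342 + 0.0262925 + 0.0372933 + 0.0316274 + 0.0207774 = 0.2361413

P(T) ≈ 0.2361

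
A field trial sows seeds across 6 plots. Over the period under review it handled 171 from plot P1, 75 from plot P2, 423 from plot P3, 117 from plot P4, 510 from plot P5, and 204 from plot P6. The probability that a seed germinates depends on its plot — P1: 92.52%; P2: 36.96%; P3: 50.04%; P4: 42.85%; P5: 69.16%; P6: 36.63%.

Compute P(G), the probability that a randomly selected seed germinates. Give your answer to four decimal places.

0.5834

Total: 171 + 75 + 423 + 117 + 510 + 204 = 1500.
P(P1) = 171/1500 = 0.114. P(P2) = 75/1500 = 0.05. P(P3) = 423/1500 = 0.282. P(P4) = 117/1500 = 0.078. P(P5) = 510/1500 = 0.34. P(P6) = 204/1500 = 0.136.
P(G) = P(G|P1)·P(P1) + P(G|P2)·P(P2) + P(G|P3)·P(P3) + P(G|P4)·P(P4) + P(G|P5)·P(P5) + P(G|P6)·P(P6)
      = 0.9252·0.114 + 0.3696·0.05 + 0.5004·0.282 + 0.4285·0.078 + 0.6916·0.34 + 0.3663·0.136
      = 0.1054728 + 0.01848 + 0.1411128 + 0.033423 + 0.235144 + 0.0498168 = 0.5834494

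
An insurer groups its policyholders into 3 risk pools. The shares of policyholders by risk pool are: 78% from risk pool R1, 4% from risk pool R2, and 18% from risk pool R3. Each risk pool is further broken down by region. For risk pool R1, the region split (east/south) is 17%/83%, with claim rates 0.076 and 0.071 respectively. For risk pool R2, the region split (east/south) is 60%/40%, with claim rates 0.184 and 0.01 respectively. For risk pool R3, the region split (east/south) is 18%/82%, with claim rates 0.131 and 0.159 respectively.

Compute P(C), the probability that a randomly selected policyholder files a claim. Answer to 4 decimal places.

P(C|R1) = 0.17·0.076 + 0.83·0.071 = 0.01292 + 0.05893 = 0.07185
P(C|R2) = 0.6·0.184 + 0.4·0.01 = 0.1104 + 0.004 = 0.1144
P(C|R3) = 0.18·0.131 + 0.82·0.159 = 0.02358 + 0.13038 = 0.15396
By total probability over the outer partition,
P(C) = 0.78·0.07185 + 0.04·0.1144 + 0.18·0.15396
      = 0.056043 + 0.004576 + 0.0277128 = 0.0883318

0.0883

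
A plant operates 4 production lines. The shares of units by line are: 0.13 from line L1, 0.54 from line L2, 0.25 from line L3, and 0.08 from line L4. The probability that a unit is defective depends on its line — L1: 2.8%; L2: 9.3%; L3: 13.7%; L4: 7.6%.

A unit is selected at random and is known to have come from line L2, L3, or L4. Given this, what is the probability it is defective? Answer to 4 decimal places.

Let S = {L2, L3, L4}.
P(S) = 0.54 + 0.25 + 0.08 = 0.87.
P(D ∩ S) = 0.093·0.54 + 0.137·0.25 + 0.076·0.08 = 0.05022 + 0.03425 + 0.00608 = 0.09055.
P(D | S) = 0.09055 / 0.87 = 0.104080…

0.1041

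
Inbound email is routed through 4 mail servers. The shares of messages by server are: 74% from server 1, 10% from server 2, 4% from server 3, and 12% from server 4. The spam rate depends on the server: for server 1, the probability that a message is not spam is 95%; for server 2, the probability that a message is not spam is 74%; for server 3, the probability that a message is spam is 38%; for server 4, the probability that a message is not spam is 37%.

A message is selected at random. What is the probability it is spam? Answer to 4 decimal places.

P(S|1) = 1 − 0.95 = 0.05.
P(S|2) = 1 − 0.74 = 0.26.
P(S|4) = 1 − 0.37 = 0.63.
P(S) = P(S|1)·P(1) + P(S|2)·P(2) + P(S|3)·P(3) + P(S|4)·P(4)
      = 0.05·0.74 + 0.26·0.1 + 0.38·0.04 + 0.63·0.12
      = 0.037 + 0.026 + 0.0152 + 0.0756 = 0.1538

P(S) ≈ 0.1538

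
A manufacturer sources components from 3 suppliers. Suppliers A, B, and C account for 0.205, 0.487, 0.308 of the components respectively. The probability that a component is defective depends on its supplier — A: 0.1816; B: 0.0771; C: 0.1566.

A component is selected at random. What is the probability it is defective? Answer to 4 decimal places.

0.1230

P(D) = P(D|A)·P(A) + P(D|B)·P(B) + P(D|C)·P(C)
      = 0.1816·0.205 + 0.0771·0.487 + 0.1566·0.308
      = 0.037228 + 0.0375477 + 0.0482328 = 0.1230085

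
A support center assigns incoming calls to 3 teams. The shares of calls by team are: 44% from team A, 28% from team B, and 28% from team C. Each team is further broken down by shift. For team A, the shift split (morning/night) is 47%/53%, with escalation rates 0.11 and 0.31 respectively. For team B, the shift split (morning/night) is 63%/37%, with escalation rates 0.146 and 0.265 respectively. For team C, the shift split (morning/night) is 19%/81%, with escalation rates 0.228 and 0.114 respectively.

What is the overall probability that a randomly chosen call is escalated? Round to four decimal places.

P(E) ≈ 0.1862

P(E|A) = 0.47·0.11 + 0.53·0.31 = 0.0517 + 0.1643 = 0.216
P(E|B) = 0.63·0.146 + 0.37·0.265 = 0.09198 + 0.09805 = 0.19003
P(E|C) = 0.19·0.228 + 0.81·0.114 = 0.04332 + 0.09234 = 0.13566
By total probability over the outer partition,
P(E) = 0.44·0.216 + 0.28·0.19003 + 0.28·0.13566
      = 0.09504 + 0.0532084 + 0.0379848 = 0.1862332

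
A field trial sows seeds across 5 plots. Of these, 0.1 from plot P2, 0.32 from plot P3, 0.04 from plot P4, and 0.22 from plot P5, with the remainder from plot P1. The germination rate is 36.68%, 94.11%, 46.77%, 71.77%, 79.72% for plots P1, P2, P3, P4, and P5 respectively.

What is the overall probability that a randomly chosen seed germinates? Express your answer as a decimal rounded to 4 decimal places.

P(P1) = 1 − (0.1 + 0.32 + 0.04 + 0.22) = 0.32.
P(G) = P(G|P1)·P(P1) + P(G|P2)·P(P2) + P(G|P3)·P(P3) + P(G|P4)·P(P4) + P(G|P5)·P(P5)
      = 0.3668·0.32 + 0.9411·0.1 + 0.4677·0.32 + 0.7177·0.04 + 0.7972·0.22
      = 0.117376 + 0.09411 + 0.149664 + 0.028708 + 0.175384 = 0.565242

0.5652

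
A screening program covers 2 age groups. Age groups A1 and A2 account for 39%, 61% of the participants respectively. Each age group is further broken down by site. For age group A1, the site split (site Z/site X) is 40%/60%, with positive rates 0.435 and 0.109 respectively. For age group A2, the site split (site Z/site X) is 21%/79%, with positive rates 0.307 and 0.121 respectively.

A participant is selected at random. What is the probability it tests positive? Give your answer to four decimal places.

0.1910

P(T|A1) = 0.4·0.435 + 0.6·0.109 = 0.174 + 0.0654 = 0.2394
P(T|A2) = 0.21·0.307 + 0.79·0.121 = 0.06447 + 0.09559 = 0.16006
By total probability over the outer partition,
P(T) = 0.39·0.2394 + 0.61·0.16006
      = 0.093366 + 0.0976366 = 0.1910026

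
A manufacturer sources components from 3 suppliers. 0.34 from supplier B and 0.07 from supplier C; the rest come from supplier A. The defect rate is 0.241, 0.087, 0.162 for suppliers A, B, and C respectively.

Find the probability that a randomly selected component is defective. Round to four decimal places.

P(A) = 1 − (0.34 + 0.07) = 0.59.
Summing over the partition,
P(D) = P(D|A)·P(A) + P(D|B)·P(B) + P(D|C)·P(C)
      = 0.241·0.59 + 0.087·0.34 + 0.162·0.07
      = 0.14219 + 0.02958 + 0.01134 = 0.18311

0.1831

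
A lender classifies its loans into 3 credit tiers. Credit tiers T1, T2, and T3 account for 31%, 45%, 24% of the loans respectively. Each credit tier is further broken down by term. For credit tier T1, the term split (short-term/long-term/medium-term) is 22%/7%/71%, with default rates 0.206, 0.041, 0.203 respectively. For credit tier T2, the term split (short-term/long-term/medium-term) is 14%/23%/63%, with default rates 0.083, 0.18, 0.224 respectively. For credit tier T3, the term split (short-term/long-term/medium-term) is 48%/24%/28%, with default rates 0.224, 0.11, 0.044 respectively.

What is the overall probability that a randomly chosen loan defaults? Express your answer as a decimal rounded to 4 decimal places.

P(D) ≈ 0.1821

P(D|T1) = 0.22·0.206 + 0.07·0.041 + 0.71·0.203 = 0.04532 + 0.00287 + 0.14413 = 0.19232
P(D|T2) = 0.14·0.083 + 0.23·0.18 + 0.63·0.224 = 0.01162 + 0.0414 + 0.14112 = 0.19414
P(D|T3) = 0.48·0.224 + 0.24·0.11 + 0.28·0.044 = 0.10752 + 0.0264 + 0.01232 = 0.14624
By total probability over the outer partition,
P(D) = 0.31·0.19232 + 0.45·0.19414 + 0.24·0.14624
      = 0.0596192 + 0.087363 + 0.0350976 = 0.1820798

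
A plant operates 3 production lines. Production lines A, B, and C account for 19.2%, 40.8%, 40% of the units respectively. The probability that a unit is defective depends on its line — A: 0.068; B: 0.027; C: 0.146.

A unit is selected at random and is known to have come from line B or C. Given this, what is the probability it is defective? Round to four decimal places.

Let S = {B, C}.
P(S) = 0.408 + 0.4 = 0.808.
P(D ∩ S) = 0.027·0.408 + 0.146·0.4 = 0.011016 + 0.0584 = 0.069416.
P(D | S) = 0.069416 / 0.808 = 0.085911…

0.0859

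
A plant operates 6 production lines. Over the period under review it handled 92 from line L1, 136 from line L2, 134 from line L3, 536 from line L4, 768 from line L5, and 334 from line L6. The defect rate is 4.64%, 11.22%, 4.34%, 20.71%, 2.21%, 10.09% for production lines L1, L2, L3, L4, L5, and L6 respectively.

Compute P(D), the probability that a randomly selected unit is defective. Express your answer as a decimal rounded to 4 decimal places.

0.0935

Total: 92 + 136 + 134 + 536 + 768 + 334 = 2000.
P(L1) = 92/2000 = 0.046. P(L2) = 136/2000 = 0.068. P(L3) = 134/2000 = 0.067. P(L4) = 536/2000 = 0.268. P(L5) = 768/2000 = 0.384. P(L6) = 334/2000 = 0.167.
Summing over the partition,
P(D) = P(D|L1)·P(L1) + P(D|L2)·P(L2) + P(D|L3)·P(L3) + P(D|L4)·P(L4) + P(D|L5)·P(L5) + P(D|L6)·P(L6)
      = 0.0464·0.046 + 0.1122·0.068 + 0.0434·0.067 + 0.2071·0.268 + 0.0221·0.384 + 0.1009·0.167
      = 0.0021344 + 0.0076296 + 0.0029078 + 0.0555028 + 0.0084864 + 0.0168503 = 0.0935113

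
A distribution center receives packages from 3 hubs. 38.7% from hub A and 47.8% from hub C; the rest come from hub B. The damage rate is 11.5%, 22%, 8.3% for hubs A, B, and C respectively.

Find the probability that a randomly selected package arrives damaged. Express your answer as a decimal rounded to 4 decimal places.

P(D) ≈ 0.1139

P(B) = 1 − (0.387 + 0.478) = 0.135.
P(D) = P(D|A)·P(A) + P(D|B)·P(B) + P(D|C)·P(C)
      = 0.115·0.387 + 0.22·0.135 + 0.083·0.478
      = 0.044505 + 0.0297 + 0.039674 = 0.113879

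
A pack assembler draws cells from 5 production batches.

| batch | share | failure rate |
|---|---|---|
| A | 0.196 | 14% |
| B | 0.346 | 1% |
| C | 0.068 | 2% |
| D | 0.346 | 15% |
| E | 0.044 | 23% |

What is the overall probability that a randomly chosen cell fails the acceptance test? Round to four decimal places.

Summing over the partition,
P(F) = P(F|A)·P(A) + P(F|B)·P(B) + P(F|C)·P(C) + P(F|D)·P(D) + P(F|E)·P(E)
      = 0.14·0.196 + 0.01·0.346 + 0.02·0.068 + 0.15·0.346 + 0.23·0.044
      = 0.02744 + 0.00346 + 0.00136 + 0.0519 + 0.01012 = 0.09428

0.0943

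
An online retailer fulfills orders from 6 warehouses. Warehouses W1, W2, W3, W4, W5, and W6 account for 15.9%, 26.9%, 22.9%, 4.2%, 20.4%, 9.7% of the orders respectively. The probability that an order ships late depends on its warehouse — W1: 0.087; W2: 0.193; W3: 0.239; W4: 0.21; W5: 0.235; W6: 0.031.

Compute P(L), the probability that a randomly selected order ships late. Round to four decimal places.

0.1802

By the law of total probability,
P(L) = P(L|W1)·P(W1) + P(L|W2)·P(W2) + P(L|W3)·P(W3) + P(L|W4)·P(W4) + P(L|W5)·P(W5) + P(L|W6)·P(W6)
      = 0.087·0.159 + 0.193·0.269 + 0.239·0.229 + 0.21·0.042 + 0.235·0.204 + 0.031·0.097
      = 0.013833 + 0.051917 + 0.054731 + 0.00882 + 0.04794 + 0.003007 = 0.180248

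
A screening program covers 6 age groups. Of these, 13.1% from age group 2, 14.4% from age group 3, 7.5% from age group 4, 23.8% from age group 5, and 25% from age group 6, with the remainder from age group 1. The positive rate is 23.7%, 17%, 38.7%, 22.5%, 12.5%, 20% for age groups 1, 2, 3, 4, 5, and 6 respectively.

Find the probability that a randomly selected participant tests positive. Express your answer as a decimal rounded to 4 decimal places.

P(T) ≈ 0.2130

P(1) = 1 − (0.131 + 0.144 + 0.075 + 0.238 + 0.25) = 0.162.
Summing over the partition,
P(T) = P(T|1)·P(1) + P(T|2)·P(2) + P(T|3)·P(3) + P(T|4)·P(4) + P(T|5)·P(5) + P(T|6)·P(6)
      = 0.237·0.162 + 0.17·0.131 + 0.387·0.144 + 0.225·0.075 + 0.125·0.238 + 0.2·0.25
      = 0.038394 + 0.02227 + 0.055728 + 0.016875 + 0.02975 + 0.05 = 0.213017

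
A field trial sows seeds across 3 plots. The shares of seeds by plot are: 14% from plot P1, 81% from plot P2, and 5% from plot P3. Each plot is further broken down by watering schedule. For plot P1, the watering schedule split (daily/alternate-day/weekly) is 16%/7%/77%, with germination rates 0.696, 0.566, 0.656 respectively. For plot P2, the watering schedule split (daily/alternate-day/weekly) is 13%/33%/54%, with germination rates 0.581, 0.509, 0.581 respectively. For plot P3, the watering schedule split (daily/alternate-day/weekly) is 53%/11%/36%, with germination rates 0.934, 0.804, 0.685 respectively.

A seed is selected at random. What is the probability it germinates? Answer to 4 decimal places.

P(G|P1) = 0.16·0.696 + 0.07·0.566 + 0.77·0.656 = 0.11136 + 0.03962 + 0.50512 = 0.6561
P(G|P2) = 0.13·0.581 + 0.33·0.509 + 0.54·0.581 = 0.07553 + 0.16797 + 0.31374 = 0.55724
P(G|P3) = 0.53·0.934 + 0.11·0.804 + 0.36·0.685 = 0.49502 + 0.08844 + 0.2466 = 0.83006
By total probability over the outer partition,
P(G) = 0.14·0.6561 + 0.81·0.55724 + 0.05·0.83006
      = 0.091854 + 0.4513644 + 0.041503 = 0.5847214

0.5847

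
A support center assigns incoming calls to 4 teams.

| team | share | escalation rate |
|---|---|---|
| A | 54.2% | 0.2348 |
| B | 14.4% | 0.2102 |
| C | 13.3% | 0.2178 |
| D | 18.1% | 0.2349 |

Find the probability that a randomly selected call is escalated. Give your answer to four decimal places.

P(E) ≈ 0.2290

P(E) = P(E|A)·P(A) + P(E|B)·P(B) + P(E|C)·P(C) + P(E|D)·P(D)
      = 0.2348·0.542 + 0.2102·0.144 + 0.2178·0.133 + 0.2349·0.181
      = 0.1272616 + 0.0302688 + 0.0289674 + 0.0425169 = 0.2290147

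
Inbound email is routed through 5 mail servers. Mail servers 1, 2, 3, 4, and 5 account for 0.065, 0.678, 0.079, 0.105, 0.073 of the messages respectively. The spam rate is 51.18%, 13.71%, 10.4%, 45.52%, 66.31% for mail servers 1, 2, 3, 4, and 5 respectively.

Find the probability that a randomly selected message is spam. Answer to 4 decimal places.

Using total probability over the partition,
P(S) = P(S|1)·P(1) + P(S|2)·P(2) + P(S|3)·P(3) + P(S|4)·P(4) + P(S|5)·P(5)
      = 0.5118·0.065 + 0.1371·0.678 + 0.104·0.079 + 0.4552·0.105 + 0.6631·0.073
      = 0.033267 + 0.0929538 + 0.008216 + 0.047796 + 0.0484063 = 0.2306391

P(S) ≈ 0.2306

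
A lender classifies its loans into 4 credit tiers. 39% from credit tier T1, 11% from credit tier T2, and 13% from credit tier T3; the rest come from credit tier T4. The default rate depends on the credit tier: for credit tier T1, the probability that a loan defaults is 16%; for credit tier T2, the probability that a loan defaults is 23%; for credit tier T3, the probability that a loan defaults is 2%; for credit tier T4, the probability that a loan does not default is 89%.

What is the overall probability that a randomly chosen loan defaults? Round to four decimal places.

P(D) ≈ 0.1310

P(T4) = 1 − (0.39 + 0.11 + 0.13) = 0.37.
P(D|T4) = 1 − 0.89 = 0.11.
P(D) = P(D|T1)·P(T1) + P(D|T2)·P(T2) + P(D|T3)·P(T3) + P(D|T4)·P(T4)
      = 0.16·0.39 + 0.23·0.11 + 0.02·0.13 + 0.11·0.37
      = 0.0624 + 0.0253 + 0.0026 + 0.0407 = 0.131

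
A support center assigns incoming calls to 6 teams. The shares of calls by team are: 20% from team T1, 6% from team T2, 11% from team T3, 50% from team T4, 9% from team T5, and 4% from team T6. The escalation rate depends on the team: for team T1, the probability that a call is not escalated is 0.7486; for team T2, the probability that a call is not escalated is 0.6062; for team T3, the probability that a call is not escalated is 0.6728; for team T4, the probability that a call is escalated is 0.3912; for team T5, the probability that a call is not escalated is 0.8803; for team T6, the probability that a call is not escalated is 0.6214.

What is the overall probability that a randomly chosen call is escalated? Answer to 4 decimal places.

P(E|T1) = 1 − 0.7486 = 0.2514.
P(E|T2) = 1 − 0.6062 = 0.3938.
P(E|T3) = 1 − 0.6728 = 0.3272.
P(E|T5) = 1 − 0.8803 = 0.1197.
P(E|T6) = 1 − 0.6214 = 0.3786.
Summing over the partition,
P(E) = P(E|T1)·P(T1) + P(E|T2)·P(T2) + P(E|T3)·P(T3) + P(E|T4)·P(T4) + P(E|T5)·P(T5) + P(E|T6)·P(T6)
      = 0.2514·0.2 + 0.3938·0.06 + 0.3272·0.11 + 0.3912·0.5 + 0.1197·0.09 + 0.3786·0.04
      = 0.05028 + 0.023628 + 0.035992 + 0.1956 + 0.010773 + 0.015144 = 0.331417

0.3314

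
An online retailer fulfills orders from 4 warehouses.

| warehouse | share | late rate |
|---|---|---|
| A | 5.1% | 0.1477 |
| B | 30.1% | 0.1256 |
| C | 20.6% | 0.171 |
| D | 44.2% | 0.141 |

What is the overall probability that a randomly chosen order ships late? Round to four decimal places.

Using total probability over the partition,
P(L) = P(L|A)·P(A) + P(L|B)·P(B) + P(L|C)·P(C) + P(L|D)·P(D)
      = 0.1477·0.051 + 0.1256·0.301 + 0.171·0.206 + 0.141·0.442
      = 0.0075327 + 0.0378056 + 0.035226 + 0.062322 = 0.1428863

0.1429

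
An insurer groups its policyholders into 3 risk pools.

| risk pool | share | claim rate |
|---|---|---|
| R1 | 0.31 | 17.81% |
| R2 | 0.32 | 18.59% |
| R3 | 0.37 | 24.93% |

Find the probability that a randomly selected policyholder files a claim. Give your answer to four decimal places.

P(C) ≈ 0.2069

P(C) = P(C|R1)·P(R1) + P(C|R2)·P(R2) + P(C|R3)·P(R3)
      = 0.1781·0.31 + 0.1859·0.32 + 0.2493·0.37
      = 0.055211 + 0.059488 + 0.092241 = 0.20694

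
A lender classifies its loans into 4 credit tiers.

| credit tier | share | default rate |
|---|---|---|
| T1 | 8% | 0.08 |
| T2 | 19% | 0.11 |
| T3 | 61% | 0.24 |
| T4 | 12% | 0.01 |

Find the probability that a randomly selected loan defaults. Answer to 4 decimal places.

0.1749

Summing over the partition,
P(D) = P(D|T1)·P(T1) + P(D|T2)·P(T2) + P(D|T3)·P(T3) + P(D|T4)·P(T4)
      = 0.08·0.08 + 0.11·0.19 + 0.24·0.61 + 0.01·0.12
      = 0.0064 + 0.0209 + 0.1464 + 0.0012 = 0.1749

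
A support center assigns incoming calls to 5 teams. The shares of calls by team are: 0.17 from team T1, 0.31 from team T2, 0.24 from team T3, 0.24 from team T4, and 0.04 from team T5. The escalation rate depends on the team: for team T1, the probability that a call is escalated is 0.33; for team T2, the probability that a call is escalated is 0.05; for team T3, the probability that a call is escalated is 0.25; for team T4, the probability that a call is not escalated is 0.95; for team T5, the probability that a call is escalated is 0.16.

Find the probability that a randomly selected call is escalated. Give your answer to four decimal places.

P(E|T4) = 1 − 0.95 = 0.05.
Summing over the partition,
P(E) = P(E|T1)·P(T1) + P(E|T2)·P(T2) + P(E|T3)·P(T3) + P(E|T4)·P(T4) + P(E|T5)·P(T5)
      = 0.33·0.17 + 0.05·0.31 + 0.25·0.24 + 0.05·0.24 + 0.16·0.04
      = 0.0561 + 0.0155 + 0.06 + 0.012 + 0.0064 = 0.15

P(E) ≈ 0.1500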